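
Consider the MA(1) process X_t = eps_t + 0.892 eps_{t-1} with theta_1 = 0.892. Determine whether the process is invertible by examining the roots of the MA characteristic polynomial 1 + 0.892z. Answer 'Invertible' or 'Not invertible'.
\text{Invertible}

The MA(q) characteristic polynomial is P(z) = 1 + 0.892z.
Invertibility requires all roots to lie outside the unit circle, i.e. |z| > 1 for every root.
This is linear in z: 1 + (0.892) z = 0  =>  z = -1/(0.892) = -1.121076,  |z| = 1.121076.
Moduli of all roots: 1.1211.
All moduli strictly greater than 1? Yes.
Verdict: Invertible.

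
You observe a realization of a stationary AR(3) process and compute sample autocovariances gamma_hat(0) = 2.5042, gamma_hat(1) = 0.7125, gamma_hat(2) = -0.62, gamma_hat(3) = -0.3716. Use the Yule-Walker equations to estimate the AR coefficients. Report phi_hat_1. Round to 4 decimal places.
\hat\phi_{1} = 0.4081

The Yule-Walker equations for an AR(p) process read, in matrix form,
  Gamma_p phi = r_p,   with   (Gamma_p)_{ij} = gamma(|i - j|),
                       (r_p)_i = gamma(i),   i,j = 1..p.
Substitute the sample gammas (Toeplitz matrix and right-hand side of size 3):
  Gamma_p = [[2.5042, 0.7125, -0.62], [0.7125, 2.5042, 0.7125], [-0.62, 0.7125, 2.5042]]
  r_p     = [0.7125, -0.62, -0.3716]
Written out (R1..R3):
  (R1) 2.5042 phi_1 + 0.7125 phi_2 - 0.62 phi_3 = 0.7125
  (R2) 0.7125 phi_1 + 2.5042 phi_2 + 0.7125 phi_3 = -0.62
  (R3) -0.62 phi_1 + 0.7125 phi_2 + 2.5042 phi_3 = -0.3716
Gaussian elimination:
  R2 <- R2 - (0.7125/2.5042) R1 = R2 - (0.284522) R1:  2.301478 phi_2 + 0.888904 phi_3 = -0.822722
  R3 <- R3 - (-0.62/2.5042) R1 = R3 - (-0.247584) R1:  0.888904 phi_2 + 2.350698 phi_3 = -0.195196
  R3 <- R3 - (0.888904/2.301478) R2 = R3 - (0.386232) R2:  2.007375 phi_3 = 0.122565
Back-substitution:
  phi_hat_3 = 0.122565 / 2.007375 = 0.061057
  phi_hat_2 = (-0.822722 - (0.888904)(0.061057)) / 2.301478 = -0.381058
  phi_hat_1 = (0.7125 - (0.7125)(-0.381058) - (-0.62)(0.061057)) / 2.5042 = 0.408058
So phi_hat = [0.4081, -0.3811, 0.0611].
Therefore phi_hat_1 = 0.4081.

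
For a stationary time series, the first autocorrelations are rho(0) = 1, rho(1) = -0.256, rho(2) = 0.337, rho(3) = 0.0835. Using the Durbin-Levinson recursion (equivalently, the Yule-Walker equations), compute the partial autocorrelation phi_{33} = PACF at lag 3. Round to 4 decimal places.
\phi_{33} = 0.2561

The PACF at lag k is phi_{kk}, the last component of the solution
to the Yule-Walker system G_k phi = r_k where
  (G_k)_{ij} = rho(|i - j|), (r_k)_i = rho(i), i,j = 1..k.
Equivalently, Durbin-Levinson gives phi_{kk} iteratively:
  phi_{11} = rho(1)
  phi_{kk} = [rho(k) - sum_{j=1..k-1} phi_{k-1,j} rho(k-j)]
            / [1 - sum_{j=1..k-1} phi_{k-1,j} rho(j)],
  phi_{k,j} = phi_{k-1,j} - phi_{kk} phi_{k-1,k-j},  j = 1..k-1.
Step k = 1:
  phi_11 = rho(1) = -0.256.
Step k = 2:
  phi_22 = [rho(2) - phi_11 rho(1)] / [1 - phi_11 rho(1)] = [0.337 - (-0.256)(-0.256)] / [1 - (-0.256)(-0.256)]
         = 0.271464 / 0.934464 = 0.290502.
  Update: phi_21 = phi_11 - phi_22 phi_11 = -0.256 - (0.290502)(-0.256) = -0.181631.
Step k = 3:
  phi_33 = [rho(3) - phi_21 rho(2) - phi_22 rho(1)] / [1 - phi_21 rho(1) - phi_22 rho(2)]
    numerator   = 0.0835 - (-0.181631)(0.337) - (0.290502)(-0.256) = 0.21907839
    denominator = 1 - (-0.181631)(-0.256) - (0.290502)(0.337) = 0.85560307
  phi_33 = 0.21907839 / 0.85560307 = 0.2561.
Therefore phi_{33} = 0.2561.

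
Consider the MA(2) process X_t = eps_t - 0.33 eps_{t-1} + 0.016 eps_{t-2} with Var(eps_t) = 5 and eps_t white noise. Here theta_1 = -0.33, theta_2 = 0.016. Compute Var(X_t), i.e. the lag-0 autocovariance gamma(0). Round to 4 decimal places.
\gamma(0) = 5.5458

For an MA(q) process X_t = eps_t + sum_i theta_i eps_{t-i} with
Var(eps_t) = sigma^2, the variance is
  gamma(0) = sigma^2 * (1 + sum_i theta_i^2).
  sum_i theta_i^2 = (-0.33)^2 + (0.016)^2 = 0.1089 + 0.000256 = 0.109156.
  gamma(0) = 5 * (1 + 0.109156) = 5 * 1.109156 = 5.54578, which rounds to 5.5458.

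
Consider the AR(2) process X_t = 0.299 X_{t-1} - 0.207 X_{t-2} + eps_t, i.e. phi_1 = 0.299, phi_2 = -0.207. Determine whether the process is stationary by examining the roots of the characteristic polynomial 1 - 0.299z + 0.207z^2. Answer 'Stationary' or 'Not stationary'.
\text{Stationary}

The AR(p) characteristic polynomial is P(z) = 1 - 0.299z + 0.207z^2.
Stationarity requires all roots to lie outside the unit circle, i.e. |z| > 1 for every root.
Set 1 + (-0.299) z + (0.207) z^2 = 0, i.e. a z^2 + b z + c = 0 with a = 0.207, b = -0.299, c = 1.
Discriminant D = b^2 - 4ac = (-0.299)^2 - 4*(0.207)*1 = 0.089401 - (0.828) = -0.738599.
D < 0, so the roots are the complex-conjugate pair z = (-b +/- i sqrt(-D)) / (2a) = 0.7222 +/- 2.0759i.
For a conjugate pair |z|^2 = z * conj(z) = (product of roots) = c/a = 1/(0.207) = 4.830918, so |z| = sqrt(4.830918) = 2.1979 for both roots.
Moduli of all roots: 2.1979, 2.1979.
All moduli strictly greater than 1? Yes.
Verdict: Stationary.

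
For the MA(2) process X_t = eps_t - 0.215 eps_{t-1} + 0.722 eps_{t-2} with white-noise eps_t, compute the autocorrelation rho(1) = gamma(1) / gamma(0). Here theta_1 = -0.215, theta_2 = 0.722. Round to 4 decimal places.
\rho(1) = -0.2362

For an MA(q) process with theta_0 = 1, the autocovariance is
  gamma(k) = sigma^2 * sum_{i=0..q-k} theta_i * theta_{i+k},
and rho(k) = gamma(k) / gamma(0). Sigma^2 cancels.
  numerator   = (1)*(-0.215) + (-0.215)*(0.722) = -0.37023.
  denominator = (1)^2 + (-0.215)^2 + (0.722)^2 = 1.567509.
  rho(1) = -0.37023 / 1.567509 = -0.2362.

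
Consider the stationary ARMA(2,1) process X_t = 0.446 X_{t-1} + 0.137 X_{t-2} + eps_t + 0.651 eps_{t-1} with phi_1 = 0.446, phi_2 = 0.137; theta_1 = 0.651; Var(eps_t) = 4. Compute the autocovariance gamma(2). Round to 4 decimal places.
\gamma(2) = 5.6314

Multiply the model equation by X_{t-k} and take expectations. With theta_0 = psi_0 = 1 and psi_j the MA(infinity) weights, this gives
  gamma(k) - sum_i phi_i gamma(k-i) = c_k,
  c_k = sigma^2 * sum_{j=k..q} theta_j psi_{j-k}   (c_k = 0 for k > q),
using gamma(-m) = gamma(m).
psi-weights needed (psi_j = theta_j + sum_i phi_i psi_{j-i}):
  psi_1 = theta_1 + phi_1 = 0.651 + (0.446) = 1.097
Right-hand sides:
  c_0 = sigma^2 (1 + theta_1 psi_1) = 4 * (1 + (0.651)(1.097)) = 4 * 1.714147 = 6.856588
  c_1 = sigma^2 theta_1 = 4 * (0.651) = 2.604
  c_2 = 0
Equations for k = 0, 1, 2 (AR order 2, c_2 = 0):
  (E0) gamma(0) = phi_1 gamma(1) + phi_2 gamma(2) + c_0
  (E1) gamma(1) = phi_1 gamma(0) + phi_2 gamma(1) + c_1
  (E2) gamma(2) = phi_1 gamma(1) + phi_2 gamma(0)
From (E1): gamma(1) = A gamma(0) + B with
  A = phi_1 / (1 - phi_2) = 0.446 / 0.863 = 0.516802,   B = c_1 / (1 - phi_2) = 2.604 / 0.863 = 3.017381.
Insert (E2) into (E0): gamma(0) (1 - phi_2^2) = phi_1 (1 + phi_2) gamma(1) + c_0.
  phi_1 (1 + phi_2) = (0.446)(1.137) = 0.507102,   1 - phi_2^2 = 0.981231.
Replace gamma(1) by A gamma(0) + B and collect gamma(0):
  gamma(0) [0.981231 - (0.507102)(0.516802)] = (0.507102)(3.017381) + 6.856588
  gamma(0) * 0.71916 = 8.386708
  gamma(0) = 8.386708 / 0.71916 = 11.661815.
  gamma(1) = A gamma(0) + B = (0.516802)(11.661815) + (3.017381) = 9.044229.
  gamma(2) = phi_1 gamma(1) + phi_2 gamma(0) = (0.446)(9.044229) + (0.137)(11.661815) = 5.631395.
Therefore gamma(2) = 5.6314 (to 4 decimal places).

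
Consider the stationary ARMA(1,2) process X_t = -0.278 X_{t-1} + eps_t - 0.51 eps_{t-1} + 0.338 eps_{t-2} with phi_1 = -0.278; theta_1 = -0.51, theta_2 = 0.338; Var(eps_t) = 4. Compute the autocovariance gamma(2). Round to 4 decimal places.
\gamma(2) = 2.8204

Multiply the model equation by X_{t-k} and take expectations. With theta_0 = psi_0 = 1 and psi_j the MA(infinity) weights, this gives
  gamma(k) - sum_i phi_i gamma(k-i) = c_k,
  c_k = sigma^2 * sum_{j=k..q} theta_j psi_{j-k}   (c_k = 0 for k > q),
using gamma(-m) = gamma(m).
psi-weights needed (psi_j = theta_j + sum_i phi_i psi_{j-i}):
  psi_1 = theta_1 + phi_1 = -0.51 + (-0.278) = -0.788
  psi_2 = theta_2 + phi_1 psi_1 = 0.338 + (-0.278)(-0.788) = 0.557064
Right-hand sides:
  c_0 = sigma^2 (1 + theta_1 psi_1 + theta_2 psi_2) = 4 * (1 + (-0.51)(-0.788) + (0.338)(0.557064)) = 4 * 1.590168 = 6.360671
  c_1 = sigma^2 (theta_1 + theta_2 psi_1) = 4 * (-0.51 + (0.338)(-0.788)) = -3.105376
  c_2 = sigma^2 theta_2 = 4 * (0.338) = 1.352
Equations for k = 0 and k = 1 (AR order 1):
  gamma(0) = phi_1 gamma(1) + c_0
  gamma(1) = phi_1 gamma(0) + c_1
Substituting the second into the first: gamma(0) (1 - phi_1^2) = c_0 + phi_1 c_1, so
  gamma(0) = (c_0 + phi_1 c_1) / (1 - phi_1^2) = (6.360671 + (-0.278)(-3.105376)) / (1 - (-0.278)^2) = 7.223965 / 0.922716 = 7.829023.
  gamma(1) = phi_1 gamma(0) + c_1 = (-0.278)(7.829023) + (-3.105376) = -5.281844.
For k = 2: gamma(2) = phi_1 gamma(1) + c_2
  = (-0.278)(-5.281844) + (1.352) = 2.820353.
Therefore gamma(2) = 2.8204 (to 4 decimal places).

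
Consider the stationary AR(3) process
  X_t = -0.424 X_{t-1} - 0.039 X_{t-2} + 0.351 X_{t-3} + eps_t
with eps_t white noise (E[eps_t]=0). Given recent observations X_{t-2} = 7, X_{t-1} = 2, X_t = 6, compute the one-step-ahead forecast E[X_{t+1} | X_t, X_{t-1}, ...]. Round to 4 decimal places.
E[X_{t+1} \mid \mathcal F_t] = -0.1650

For an AR(p) model X_t = c + sum_i phi_i X_{t-i} + eps_t, the
one-step-ahead conditional mean is
  E[X_{t+1} | X_t, ...] = c + sum_i phi_i X_{t+1-i}.
Substitute known values:
  E[X_{t+1} | ...] = (-0.424) * (6) + (-0.039) * (2) + (0.351) * (7)
                   = -0.1650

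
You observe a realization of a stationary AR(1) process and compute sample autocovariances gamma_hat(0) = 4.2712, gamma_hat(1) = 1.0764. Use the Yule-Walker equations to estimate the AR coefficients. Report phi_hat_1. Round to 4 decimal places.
\hat\phi_{1} = 0.2520

The Yule-Walker equations for an AR(p) process read, in matrix form,
  Gamma_p phi = r_p,   with   (Gamma_p)_{ij} = gamma(|i - j|),
                       (r_p)_i = gamma(i),   i,j = 1..p.
Substitute the sample gammas (Toeplitz matrix and right-hand side of size 1):
  Gamma_p = [[4.2712]]
  r_p     = [1.0764]
With p = 1 this is the single equation gamma(0) phi_1 = gamma(1):
  phi_hat_1 = gamma(1) / gamma(0) = 1.0764 / 4.2712 = 0.2520.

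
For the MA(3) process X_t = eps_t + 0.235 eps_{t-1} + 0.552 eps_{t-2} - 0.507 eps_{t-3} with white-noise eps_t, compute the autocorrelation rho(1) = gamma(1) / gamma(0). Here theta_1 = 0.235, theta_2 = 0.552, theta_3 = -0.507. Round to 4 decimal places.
\rho(1) = 0.0525

For an MA(q) process with theta_0 = 1, the autocovariance is
  gamma(k) = sigma^2 * sum_{i=0..q-k} theta_i * theta_{i+k},
and rho(k) = gamma(k) / gamma(0). Sigma^2 cancels.
  numerator   = (1)*(0.235) + (0.235)*(0.552) + (0.552)*(-0.507) = 0.084856.
  denominator = (1)^2 + (0.235)^2 + (0.552)^2 + (-0.507)^2 = 1.616978.
  rho(1) = 0.084856 / 1.616978 = 0.0525.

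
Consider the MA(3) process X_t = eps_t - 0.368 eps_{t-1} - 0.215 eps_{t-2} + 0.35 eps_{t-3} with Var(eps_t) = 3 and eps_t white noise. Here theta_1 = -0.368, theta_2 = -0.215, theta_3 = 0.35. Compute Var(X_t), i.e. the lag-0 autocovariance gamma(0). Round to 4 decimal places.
\gamma(0) = 3.9124

For an MA(q) process X_t = eps_t + sum_i theta_i eps_{t-i} with
Var(eps_t) = sigma^2, the variance is
  gamma(0) = sigma^2 * (1 + sum_i theta_i^2).
  sum_i theta_i^2 = (-0.368)^2 + (-0.215)^2 + (0.35)^2 = 0.135424 + 0.046225 + 0.1225 = 0.304149.
  gamma(0) = 3 * (1 + 0.304149) = 3 * 1.304149 = 3.912447, which rounds to 3.9124.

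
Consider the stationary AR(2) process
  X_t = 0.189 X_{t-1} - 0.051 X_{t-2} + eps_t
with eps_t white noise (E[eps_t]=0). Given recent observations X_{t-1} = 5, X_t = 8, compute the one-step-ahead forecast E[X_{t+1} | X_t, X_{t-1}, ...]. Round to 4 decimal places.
E[X_{t+1} \mid \mathcal F_t] = 1.2570

For an AR(p) model X_t = c + sum_i phi_i X_{t-i} + eps_t, the
one-step-ahead conditional mean is
  E[X_{t+1} | X_t, ...] = c + sum_i phi_i X_{t+1-i}.
Substitute known values:
  E[X_{t+1} | ...] = (0.189) * (8) + (-0.051) * (5)
                   = 1.2570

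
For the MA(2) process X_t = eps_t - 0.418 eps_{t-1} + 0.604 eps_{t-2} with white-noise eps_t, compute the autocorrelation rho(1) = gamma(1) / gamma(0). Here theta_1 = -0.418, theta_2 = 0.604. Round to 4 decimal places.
\rho(1) = -0.4355

For an MA(q) process with theta_0 = 1, the autocovariance is
  gamma(k) = sigma^2 * sum_{i=0..q-k} theta_i * theta_{i+k},
and rho(k) = gamma(k) / gamma(0). Sigma^2 cancels.
  numerator   = (1)*(-0.418) + (-0.418)*(0.604) = -0.670472.
  denominator = (1)^2 + (-0.418)^2 + (0.604)^2 = 1.53954.
  rho(1) = -0.670472 / 1.53954 = -0.4355.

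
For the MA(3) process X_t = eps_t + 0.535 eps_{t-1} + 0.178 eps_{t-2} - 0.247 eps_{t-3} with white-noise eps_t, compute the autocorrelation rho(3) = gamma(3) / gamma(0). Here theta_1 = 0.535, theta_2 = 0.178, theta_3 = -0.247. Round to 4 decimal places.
\rho(3) = -0.1791

For an MA(q) process with theta_0 = 1, the autocovariance is
  gamma(k) = sigma^2 * sum_{i=0..q-k} theta_i * theta_{i+k},
and rho(k) = gamma(k) / gamma(0). Sigma^2 cancels.
  numerator   = (1)*(-0.247) = -0.247.
  denominator = (1)^2 + (0.535)^2 + (0.178)^2 + (-0.247)^2 = 1.378918.
  rho(3) = -0.247 / 1.378918 = -0.1791.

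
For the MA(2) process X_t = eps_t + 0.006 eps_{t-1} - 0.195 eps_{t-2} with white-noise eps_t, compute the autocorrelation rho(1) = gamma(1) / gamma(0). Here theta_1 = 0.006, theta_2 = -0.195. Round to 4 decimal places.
\rho(1) = 0.0047

For an MA(q) process with theta_0 = 1, the autocovariance is
  gamma(k) = sigma^2 * sum_{i=0..q-k} theta_i * theta_{i+k},
and rho(k) = gamma(k) / gamma(0). Sigma^2 cancels.
  numerator   = (1)*(0.006) + (0.006)*(-0.195) = 0.00483.
  denominator = (1)^2 + (0.006)^2 + (-0.195)^2 = 1.038061.
  rho(1) = 0.00483 / 1.038061 = 0.0047.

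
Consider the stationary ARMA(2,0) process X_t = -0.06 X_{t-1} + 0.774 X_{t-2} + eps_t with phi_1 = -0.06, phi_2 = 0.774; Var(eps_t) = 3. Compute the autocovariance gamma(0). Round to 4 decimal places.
\gamma(0) = 8.0501

Multiply the model equation by X_{t-k} and take expectations. With theta_0 = psi_0 = 1 and psi_j the MA(infinity) weights, this gives
  gamma(k) - sum_i phi_i gamma(k-i) = c_k,
  c_k = sigma^2 * sum_{j=k..q} theta_j psi_{j-k}   (c_k = 0 for k > q),
using gamma(-m) = gamma(m).
Pure AR (q = 0): c_0 = sigma^2 = 3, c_k = 0 for k >= 1.
Equations for k = 0, 1, 2 (AR order 2, c_2 = 0):
  (E0) gamma(0) = phi_1 gamma(1) + phi_2 gamma(2) + c_0
  (E1) gamma(1) = phi_1 gamma(0) + phi_2 gamma(1) + c_1
  (E2) gamma(2) = phi_1 gamma(1) + phi_2 gamma(0)
From (E1): gamma(1) = A gamma(0) + B with
  A = phi_1 / (1 - phi_2) = -0.06 / 0.226 = -0.265487,   B = c_1 / (1 - phi_2) = 0 / 0.226 = 0.
Insert (E2) into (E0): gamma(0) (1 - phi_2^2) = phi_1 (1 + phi_2) gamma(1) + c_0.
  phi_1 (1 + phi_2) = (-0.06)(1.774) = -0.10644,   1 - phi_2^2 = 0.400924.
Replace gamma(1) by A gamma(0) + B and collect gamma(0):
  gamma(0) [0.400924 - (-0.10644)(-0.265487)] = c_0 = 3
  gamma(0) * 0.372666 = 3
  gamma(0) = 3 / 0.372666 = 8.050113.
Therefore gamma(0) = 8.0501 (to 4 decimal places).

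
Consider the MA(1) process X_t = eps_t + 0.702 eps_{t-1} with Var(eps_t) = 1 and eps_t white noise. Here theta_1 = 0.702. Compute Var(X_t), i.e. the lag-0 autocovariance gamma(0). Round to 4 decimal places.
\gamma(0) = 1.4928

For an MA(q) process X_t = eps_t + sum_i theta_i eps_{t-i} with
Var(eps_t) = sigma^2, the variance is
  gamma(0) = sigma^2 * (1 + sum_i theta_i^2).
  sum_i theta_i^2 = (0.702)^2 = 0.492804.
  gamma(0) = 1 * (1 + 0.492804) = 1 * 1.492804 = 1.492804, which rounds to 1.4928.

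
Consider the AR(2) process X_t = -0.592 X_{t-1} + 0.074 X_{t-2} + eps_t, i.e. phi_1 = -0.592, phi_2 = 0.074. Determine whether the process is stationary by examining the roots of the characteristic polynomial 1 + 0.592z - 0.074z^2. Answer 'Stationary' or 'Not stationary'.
\text{Stationary}

The AR(p) characteristic polynomial is P(z) = 1 + 0.592z - 0.074z^2.
Stationarity requires all roots to lie outside the unit circle, i.e. |z| > 1 for every root.
Set 1 + (0.592) z + (-0.074) z^2 = 0, i.e. a z^2 + b z + c = 0 with a = -0.074, b = 0.592, c = 1.
Discriminant D = b^2 - 4ac = (0.592)^2 - 4*(-0.074)*1 = 0.350464 - (-0.296) = 0.646464.
D >= 0, so the roots are real: z = (-b +/- sqrt(D)) / (2a) = (-0.592 +/- 0.80403) / (-0.148).
  z_1 = (-0.592 + 0.80403) / (-0.148) = -1.4326,   |z_1| = 1.4326.
  z_2 = (-0.592 - 0.80403) / (-0.148) = 9.4326,   |z_2| = 9.4326.
Moduli of all roots: 1.4326, 9.4326.
All moduli strictly greater than 1? Yes.
Verdict: Stationary.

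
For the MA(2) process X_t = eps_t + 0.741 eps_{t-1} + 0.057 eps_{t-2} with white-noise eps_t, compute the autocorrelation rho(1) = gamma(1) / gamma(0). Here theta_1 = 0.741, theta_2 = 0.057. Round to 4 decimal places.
\rho(1) = 0.5046

For an MA(q) process with theta_0 = 1, the autocovariance is
  gamma(k) = sigma^2 * sum_{i=0..q-k} theta_i * theta_{i+k},
and rho(k) = gamma(k) / gamma(0). Sigma^2 cancels.
  numerator   = (1)*(0.741) + (0.741)*(0.057) = 0.783237.
  denominator = (1)^2 + (0.741)^2 + (0.057)^2 = 1.55233.
  rho(1) = 0.783237 / 1.55233 = 0.5046.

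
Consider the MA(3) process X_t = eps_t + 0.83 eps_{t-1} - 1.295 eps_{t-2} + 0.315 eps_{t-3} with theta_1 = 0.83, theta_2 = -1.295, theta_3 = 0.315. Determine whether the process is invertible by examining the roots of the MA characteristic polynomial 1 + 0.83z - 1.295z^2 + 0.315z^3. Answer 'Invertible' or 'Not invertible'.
\text{Not invertible}

The MA(q) characteristic polynomial is P(z) = 1 + 0.83z - 1.295z^2 + 0.315z^3.
Invertibility requires all roots to lie outside the unit circle, i.e. |z| > 1 for every root.
Degree 3: look for a simple real root z0 first, then factor out (1 - z/z0) and solve the remaining quadratic.
Testing z0 = 2: P(2) = 1 + (0.83)(2) + (-1.295)(2)^2 + (0.315)(2)^3
  = 1 + (1.66) + (-5.18) + (2.52) = 0.  So z_0 = 2 is a root, |z_0| = 2.
Divide out the factor (1 - 0.5 z) = (1 - z/z0) (since 1/z0 = 0.5):
  P(z) = (1 - 0.5 z)(1 + (1.33) z + (-0.63) z^2)
  [check: z-coef 1.33 - (0.5) = 0.83; z^2-coef -0.63 - (0.5)(1.33) = -1.295; z^3-coef -(0.5)(-0.63) = 0.315.]
Remaining roots from the quadratic factor 1 + (1.33) z + (-0.63) z^2:
  Set 1 + (1.33) z + (-0.63) z^2 = 0, i.e. a z^2 + b z + c = 0 with a = -0.63, b = 1.33, c = 1.
  Discriminant D = b^2 - 4ac = (1.33)^2 - 4*(-0.63)*1 = 1.7689 - (-2.52) = 4.2889.
  D >= 0, so the roots are real: z = (-b +/- sqrt(D)) / (2a) = (-1.33 +/- 2.070966) / (-1.26).
    z_1 = (-1.33 + 2.070966) / (-1.26) = -0.5881,   |z_1| = 0.5881.
    z_2 = (-1.33 - 2.070966) / (-1.26) = 2.6992,   |z_2| = 2.6992.
Moduli of all roots: 2.0000, 0.5881, 2.6992.
All moduli strictly greater than 1? No.
Verdict: Not invertible.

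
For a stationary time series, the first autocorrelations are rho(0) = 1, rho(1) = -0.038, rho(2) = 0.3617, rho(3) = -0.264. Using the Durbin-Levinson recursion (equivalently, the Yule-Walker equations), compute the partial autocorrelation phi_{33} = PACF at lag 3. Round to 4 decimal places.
\phi_{33} = -0.2780

The PACF at lag k is phi_{kk}, the last component of the solution
to the Yule-Walker system G_k phi = r_k where
  (G_k)_{ij} = rho(|i - j|), (r_k)_i = rho(i), i,j = 1..k.
Equivalently, Durbin-Levinson gives phi_{kk} iteratively:
  phi_{11} = rho(1)
  phi_{kk} = [rho(k) - sum_{j=1..k-1} phi_{k-1,j} rho(k-j)]
            / [1 - sum_{j=1..k-1} phi_{k-1,j} rho(j)],
  phi_{k,j} = phi_{k-1,j} - phi_{kk} phi_{k-1,k-j},  j = 1..k-1.
Step k = 1:
  phi_11 = rho(1) = -0.038.
Step k = 2:
  phi_22 = [rho(2) - phi_11 rho(1)] / [1 - phi_11 rho(1)] = [0.3617 - (-0.038)(-0.038)] / [1 - (-0.038)(-0.038)]
         = 0.360256 / 0.998556 = 0.360777.
  Update: phi_21 = phi_11 - phi_22 phi_11 = -0.038 - (0.360777)(-0.038) = -0.02429.
Step k = 3:
  phi_33 = [rho(3) - phi_21 rho(2) - phi_22 rho(1)] / [1 - phi_21 rho(1) - phi_22 rho(2)]
    numerator   = -0.264 - (-0.02429)(0.3617) - (0.360777)(-0.038) = -0.24150461
    denominator = 1 - (-0.02429)(-0.038) - (0.360777)(0.3617) = 0.86858393
  phi_33 = -0.24150461 / 0.86858393 = -0.278.
Therefore phi_{33} = -0.2780.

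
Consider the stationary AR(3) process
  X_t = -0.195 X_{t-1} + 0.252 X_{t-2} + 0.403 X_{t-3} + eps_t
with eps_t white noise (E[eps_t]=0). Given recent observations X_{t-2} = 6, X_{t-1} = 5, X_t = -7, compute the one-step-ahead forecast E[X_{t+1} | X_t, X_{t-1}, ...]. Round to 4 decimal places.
E[X_{t+1} \mid \mathcal F_t] = 5.0430

For an AR(p) model X_t = c + sum_i phi_i X_{t-i} + eps_t, the
one-step-ahead conditional mean is
  E[X_{t+1} | X_t, ...] = c + sum_i phi_i X_{t+1-i}.
Substitute known values:
  E[X_{t+1} | ...] = (-0.195) * (-7) + (0.252) * (5) + (0.403) * (6)
                   = 5.0430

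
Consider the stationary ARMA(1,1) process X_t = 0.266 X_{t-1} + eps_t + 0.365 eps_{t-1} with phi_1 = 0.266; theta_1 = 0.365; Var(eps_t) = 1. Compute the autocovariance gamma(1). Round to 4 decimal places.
\gamma(1) = 0.7450

Multiply the model equation by X_{t-k} and take expectations. With theta_0 = psi_0 = 1 and psi_j the MA(infinity) weights, this gives
  gamma(k) - sum_i phi_i gamma(k-i) = c_k,
  c_k = sigma^2 * sum_{j=k..q} theta_j psi_{j-k}   (c_k = 0 for k > q),
using gamma(-m) = gamma(m).
psi-weights needed (psi_j = theta_j + sum_i phi_i psi_{j-i}):
  psi_1 = theta_1 + phi_1 = 0.365 + (0.266) = 0.631
Right-hand sides:
  c_0 = sigma^2 (1 + theta_1 psi_1) = 1 * (1 + (0.365)(0.631)) = 1 * 1.230315 = 1.230315
  c_1 = sigma^2 theta_1 = 1 * (0.365) = 0.365
  c_2 = 0
Equations for k = 0 and k = 1 (AR order 1):
  gamma(0) = phi_1 gamma(1) + c_0
  gamma(1) = phi_1 gamma(0) + c_1
Substituting the second into the first: gamma(0) (1 - phi_1^2) = c_0 + phi_1 c_1, so
  gamma(0) = (c_0 + phi_1 c_1) / (1 - phi_1^2) = (1.230315 + (0.266)(0.365)) / (1 - (0.266)^2) = 1.327405 / 0.929244 = 1.428478.
  gamma(1) = phi_1 gamma(0) + c_1 = (0.266)(1.428478) + (0.365) = 0.744975.
Therefore gamma(1) = 0.7450 (to 4 decimal places).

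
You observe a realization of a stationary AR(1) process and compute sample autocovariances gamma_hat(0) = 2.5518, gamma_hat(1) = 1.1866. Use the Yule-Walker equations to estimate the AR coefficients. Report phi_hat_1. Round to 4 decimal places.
\hat\phi_{1} = 0.4650

The Yule-Walker equations for an AR(p) process read, in matrix form,
  Gamma_p phi = r_p,   with   (Gamma_p)_{ij} = gamma(|i - j|),
                       (r_p)_i = gamma(i),   i,j = 1..p.
Substitute the sample gammas (Toeplitz matrix and right-hand side of size 1):
  Gamma_p = [[2.5518]]
  r_p     = [1.1866]
With p = 1 this is the single equation gamma(0) phi_1 = gamma(1):
  phi_hat_1 = gamma(1) / gamma(0) = 1.1866 / 2.5518 = 0.4650.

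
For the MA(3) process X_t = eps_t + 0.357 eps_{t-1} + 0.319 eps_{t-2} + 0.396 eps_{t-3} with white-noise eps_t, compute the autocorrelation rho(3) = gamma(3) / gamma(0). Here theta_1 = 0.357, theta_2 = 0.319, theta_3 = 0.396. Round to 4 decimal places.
\rho(3) = 0.2857

For an MA(q) process with theta_0 = 1, the autocovariance is
  gamma(k) = sigma^2 * sum_{i=0..q-k} theta_i * theta_{i+k},
and rho(k) = gamma(k) / gamma(0). Sigma^2 cancels.
  numerator   = (1)*(0.396) = 0.396.
  denominator = (1)^2 + (0.357)^2 + (0.319)^2 + (0.396)^2 = 1.386026.
  rho(3) = 0.396 / 1.386026 = 0.2857.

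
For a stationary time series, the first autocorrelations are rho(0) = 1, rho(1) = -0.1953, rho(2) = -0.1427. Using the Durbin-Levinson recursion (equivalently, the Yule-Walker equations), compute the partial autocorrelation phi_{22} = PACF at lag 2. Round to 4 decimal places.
\phi_{22} = -0.1880

The PACF at lag k is phi_{kk}, the last component of the solution
to the Yule-Walker system G_k phi = r_k where
  (G_k)_{ij} = rho(|i - j|), (r_k)_i = rho(i), i,j = 1..k.
Equivalently, Durbin-Levinson gives phi_{kk} iteratively:
  phi_{11} = rho(1)
  phi_{kk} = [rho(k) - sum_{j=1..k-1} phi_{k-1,j} rho(k-j)]
            / [1 - sum_{j=1..k-1} phi_{k-1,j} rho(j)],
  phi_{k,j} = phi_{k-1,j} - phi_{kk} phi_{k-1,k-j},  j = 1..k-1.
Step k = 1:
  phi_11 = rho(1) = -0.1953.
Step k = 2:
  phi_22 = [rho(2) - phi_11 rho(1)] / [1 - phi_11 rho(1)] = [-0.1427 - (-0.1953)(-0.1953)] / [1 - (-0.1953)(-0.1953)]
         = -0.18084209 / 0.96185791 = -0.188.
Therefore phi_{22} = -0.1880.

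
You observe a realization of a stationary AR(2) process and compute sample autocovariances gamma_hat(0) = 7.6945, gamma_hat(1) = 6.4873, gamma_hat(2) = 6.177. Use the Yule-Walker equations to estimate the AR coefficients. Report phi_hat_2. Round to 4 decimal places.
\hat\phi_{2} = 0.3180

The Yule-Walker equations for an AR(p) process read, in matrix form,
  Gamma_p phi = r_p,   with   (Gamma_p)_{ij} = gamma(|i - j|),
                       (r_p)_i = gamma(i),   i,j = 1..p.
Substitute the sample gammas (Toeplitz matrix and right-hand side of size 2):
  Gamma_p = [[7.6945, 6.4873], [6.4873, 7.6945]]
  r_p     = [6.4873, 6.177]
Written out:
  7.6945 phi_1 + 6.4873 phi_2 = 6.4873
  6.4873 phi_1 + 7.6945 phi_2 = 6.177
Solve by Cramer's rule:
  det = gamma(0)^2 - gamma(1)^2 = (7.6945)^2 - (6.4873)^2 = 59.20533025 - 42.08506129 = 17.12026896
  phi_hat_1 = [gamma(1) gamma(0) - gamma(1) gamma(2)] / det = [(6.4873)(7.6945) - (6.4873)(6.177)] / 17.12026896 = 9.84447775 / 17.12026896 = 0.575
  phi_hat_2 = [gamma(0) gamma(2) - gamma(1)^2] / det = [(7.6945)(6.177) - (6.4873)^2] / 17.12026896 = 5.44386521 / 17.12026896 = 0.318
So phi_hat = [0.5750, 0.3180].
Therefore phi_hat_2 = 0.3180.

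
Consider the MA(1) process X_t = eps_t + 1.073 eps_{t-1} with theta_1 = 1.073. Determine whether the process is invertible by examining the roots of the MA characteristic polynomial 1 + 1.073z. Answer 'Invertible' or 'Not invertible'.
\text{Not invertible}

The MA(q) characteristic polynomial is P(z) = 1 + 1.073z.
Invertibility requires all roots to lie outside the unit circle, i.e. |z| > 1 for every root.
This is linear in z: 1 + (1.073) z = 0  =>  z = -1/(1.073) = -0.931966,  |z| = 0.931966.
Moduli of all roots: 0.9320.
All moduli strictly greater than 1? No.
Verdict: Not invertible.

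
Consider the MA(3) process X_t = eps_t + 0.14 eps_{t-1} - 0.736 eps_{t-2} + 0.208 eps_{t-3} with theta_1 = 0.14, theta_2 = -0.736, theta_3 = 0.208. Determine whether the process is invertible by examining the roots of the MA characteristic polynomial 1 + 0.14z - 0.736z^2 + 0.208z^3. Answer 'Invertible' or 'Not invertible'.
\text{Not invertible}

The MA(q) characteristic polynomial is P(z) = 1 + 0.14z - 0.736z^2 + 0.208z^3.
Invertibility requires all roots to lie outside the unit circle, i.e. |z| > 1 for every root.
Degree 3: look for a simple real root z0 first, then factor out (1 - z/z0) and solve the remaining quadratic.
Testing z0 = 2.5: P(2.5) = 1 + (0.14)(2.5) + (-0.736)(2.5)^2 + (0.208)(2.5)^3
  = 1 + (0.35) + (-4.6) + (3.25) = 0.  So z_0 = 2.5 is a root, |z_0| = 2.5.
Divide out the factor (1 - 0.4 z) = (1 - z/z0) (since 1/z0 = 0.4):
  P(z) = (1 - 0.4 z)(1 + (0.54) z + (-0.52) z^2)
  [check: z-coef 0.54 - (0.4) = 0.14; z^2-coef -0.52 - (0.4)(0.54) = -0.736; z^3-coef -(0.4)(-0.52) = 0.208.]
Remaining roots from the quadratic factor 1 + (0.54) z + (-0.52) z^2:
  Set 1 + (0.54) z + (-0.52) z^2 = 0, i.e. a z^2 + b z + c = 0 with a = -0.52, b = 0.54, c = 1.
  Discriminant D = b^2 - 4ac = (0.54)^2 - 4*(-0.52)*1 = 0.2916 - (-2.08) = 2.3716.
  D >= 0, so the roots are real: z = (-b +/- sqrt(D)) / (2a) = (-0.54 +/- 1.54) / (-1.04).
    z_1 = (-0.54 + 1.54) / (-1.04) = -0.9615,   |z_1| = 0.9615.
    z_2 = (-0.54 - 1.54) / (-1.04) = 2,   |z_2| = 2.
Moduli of all roots: 2.5000, 0.9615, 2.0000.
All moduli strictly greater than 1? No.
Verdict: Not invertible.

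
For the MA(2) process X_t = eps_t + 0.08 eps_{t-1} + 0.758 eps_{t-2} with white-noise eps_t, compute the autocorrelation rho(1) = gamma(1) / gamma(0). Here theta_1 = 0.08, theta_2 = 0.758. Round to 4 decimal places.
\rho(1) = 0.0890

For an MA(q) process with theta_0 = 1, the autocovariance is
  gamma(k) = sigma^2 * sum_{i=0..q-k} theta_i * theta_{i+k},
and rho(k) = gamma(k) / gamma(0). Sigma^2 cancels.
  numerator   = (1)*(0.08) + (0.08)*(0.758) = 0.14064.
  denominator = (1)^2 + (0.08)^2 + (0.758)^2 = 1.580964.
  rho(1) = 0.14064 / 1.580964 = 0.0890.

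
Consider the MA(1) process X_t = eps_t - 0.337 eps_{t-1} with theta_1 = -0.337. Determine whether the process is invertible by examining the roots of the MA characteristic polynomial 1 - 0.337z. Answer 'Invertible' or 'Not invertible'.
\text{Invertible}

The MA(q) characteristic polynomial is P(z) = 1 - 0.337z.
Invertibility requires all roots to lie outside the unit circle, i.e. |z| > 1 for every root.
This is linear in z: 1 + (-0.337) z = 0  =>  z = -1/(-0.337) = 2.967359,  |z| = 2.967359.
Moduli of all roots: 2.9674.
All moduli strictly greater than 1? Yes.
Verdict: Invertible.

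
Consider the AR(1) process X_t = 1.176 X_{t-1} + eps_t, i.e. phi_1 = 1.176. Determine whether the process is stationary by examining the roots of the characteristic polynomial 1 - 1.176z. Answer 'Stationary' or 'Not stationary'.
\text{Not stationary}

The AR(p) characteristic polynomial is P(z) = 1 - 1.176z.
Stationarity requires all roots to lie outside the unit circle, i.e. |z| > 1 for every root.
This is linear in z: 1 + (-1.176) z = 0  =>  z = -1/(-1.176) = 0.85034,  |z| = 0.85034.
Moduli of all roots: 0.8503.
All moduli strictly greater than 1? No.
Verdict: Not stationary.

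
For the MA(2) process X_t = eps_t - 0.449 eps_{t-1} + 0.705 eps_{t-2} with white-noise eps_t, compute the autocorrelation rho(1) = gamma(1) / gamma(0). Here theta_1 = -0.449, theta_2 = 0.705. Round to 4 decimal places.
\rho(1) = -0.4507

For an MA(q) process with theta_0 = 1, the autocovariance is
  gamma(k) = sigma^2 * sum_{i=0..q-k} theta_i * theta_{i+k},
and rho(k) = gamma(k) / gamma(0). Sigma^2 cancels.
  numerator   = (1)*(-0.449) + (-0.449)*(0.705) = -0.765545.
  denominator = (1)^2 + (-0.449)^2 + (0.705)^2 = 1.698626.
  rho(1) = -0.765545 / 1.698626 = -0.4507.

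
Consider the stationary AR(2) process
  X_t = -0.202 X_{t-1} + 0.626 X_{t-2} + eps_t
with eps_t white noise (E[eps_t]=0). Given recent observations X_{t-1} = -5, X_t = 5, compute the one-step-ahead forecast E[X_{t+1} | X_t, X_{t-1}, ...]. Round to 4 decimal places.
E[X_{t+1} \mid \mathcal F_t] = -4.1400

For an AR(p) model X_t = c + sum_i phi_i X_{t-i} + eps_t, the
one-step-ahead conditional mean is
  E[X_{t+1} | X_t, ...] = c + sum_i phi_i X_{t+1-i}.
Substitute known values:
  E[X_{t+1} | ...] = (-0.202) * (5) + (0.626) * (-5)
                   = -4.1400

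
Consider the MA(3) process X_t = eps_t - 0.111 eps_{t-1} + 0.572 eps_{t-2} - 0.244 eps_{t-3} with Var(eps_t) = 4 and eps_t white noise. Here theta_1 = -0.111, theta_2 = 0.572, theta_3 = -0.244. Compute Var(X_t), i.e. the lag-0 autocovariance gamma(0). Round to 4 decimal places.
\gamma(0) = 5.5962

For an MA(q) process X_t = eps_t + sum_i theta_i eps_{t-i} with
Var(eps_t) = sigma^2, the variance is
  gamma(0) = sigma^2 * (1 + sum_i theta_i^2).
  sum_i theta_i^2 = (-0.111)^2 + (0.572)^2 + (-0.244)^2 = 0.012321 + 0.327184 + 0.059536 = 0.399041.
  gamma(0) = 4 * (1 + 0.399041) = 4 * 1.399041 = 5.596164, which rounds to 5.5962.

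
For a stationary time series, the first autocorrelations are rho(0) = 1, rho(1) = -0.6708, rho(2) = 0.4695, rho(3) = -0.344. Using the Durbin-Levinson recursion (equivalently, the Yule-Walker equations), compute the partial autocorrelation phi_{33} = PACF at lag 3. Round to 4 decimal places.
\phi_{33} = -0.0299

The PACF at lag k is phi_{kk}, the last component of the solution
to the Yule-Walker system G_k phi = r_k where
  (G_k)_{ij} = rho(|i - j|), (r_k)_i = rho(i), i,j = 1..k.
Equivalently, Durbin-Levinson gives phi_{kk} iteratively:
  phi_{11} = rho(1)
  phi_{kk} = [rho(k) - sum_{j=1..k-1} phi_{k-1,j} rho(k-j)]
            / [1 - sum_{j=1..k-1} phi_{k-1,j} rho(j)],
  phi_{k,j} = phi_{k-1,j} - phi_{kk} phi_{k-1,k-j},  j = 1..k-1.
Step k = 1:
  phi_11 = rho(1) = -0.6708.
Step k = 2:
  phi_22 = [rho(2) - phi_11 rho(1)] / [1 - phi_11 rho(1)] = [0.4695 - (-0.6708)(-0.6708)] / [1 - (-0.6708)(-0.6708)]
         = 0.01952736 / 0.55002736 = 0.035503.
  Update: phi_21 = phi_11 - phi_22 phi_11 = -0.6708 - (0.035503)(-0.6708) = -0.646985.
Step k = 3:
  phi_33 = [rho(3) - phi_21 rho(2) - phi_22 rho(1)] / [1 - phi_21 rho(1) - phi_22 rho(2)]
    numerator   = -0.344 - (-0.646985)(0.4695) - (0.035503)(-0.6708) = -0.01642549
    denominator = 1 - (-0.646985)(-0.6708) - (0.035503)(0.4695) = 0.54933409
  phi_33 = -0.01642549 / 0.54933409 = -0.0299.
Therefore phi_{33} = -0.0299.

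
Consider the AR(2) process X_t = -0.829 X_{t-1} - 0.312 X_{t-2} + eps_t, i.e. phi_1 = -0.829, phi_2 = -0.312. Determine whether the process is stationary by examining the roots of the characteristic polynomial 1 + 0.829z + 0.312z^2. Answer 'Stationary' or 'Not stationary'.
\text{Stationary}

The AR(p) characteristic polynomial is P(z) = 1 + 0.829z + 0.312z^2.
Stationarity requires all roots to lie outside the unit circle, i.e. |z| > 1 for every root.
Set 1 + (0.829) z + (0.312) z^2 = 0, i.e. a z^2 + b z + c = 0 with a = 0.312, b = 0.829, c = 1.
Discriminant D = b^2 - 4ac = (0.829)^2 - 4*(0.312)*1 = 0.687241 - (1.248) = -0.560759.
D < 0, so the roots are the complex-conjugate pair z = (-b +/- i sqrt(-D)) / (2a) = -1.3285 +/- 1.2001i.
For a conjugate pair |z|^2 = z * conj(z) = (product of roots) = c/a = 1/(0.312) = 3.205128, so |z| = sqrt(3.205128) = 1.7903 for both roots.
Moduli of all roots: 1.7903, 1.7903.
All moduli strictly greater than 1? Yes.
Verdict: Stationary.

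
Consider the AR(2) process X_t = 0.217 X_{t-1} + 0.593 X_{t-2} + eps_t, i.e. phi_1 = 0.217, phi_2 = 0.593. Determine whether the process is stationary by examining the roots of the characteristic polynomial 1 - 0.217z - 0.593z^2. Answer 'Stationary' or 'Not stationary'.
\text{Stationary}

The AR(p) characteristic polynomial is P(z) = 1 - 0.217z - 0.593z^2.
Stationarity requires all roots to lie outside the unit circle, i.e. |z| > 1 for every root.
Set 1 + (-0.217) z + (-0.593) z^2 = 0, i.e. a z^2 + b z + c = 0 with a = -0.593, b = -0.217, c = 1.
Discriminant D = b^2 - 4ac = (-0.217)^2 - 4*(-0.593)*1 = 0.047089 - (-2.372) = 2.419089.
D >= 0, so the roots are real: z = (-b +/- sqrt(D)) / (2a) = (0.217 +/- 1.555342) / (-1.186).
  z_1 = (0.217 + 1.555342) / (-1.186) = -1.4944,   |z_1| = 1.4944.
  z_2 = (0.217 - 1.555342) / (-1.186) = 1.1285,   |z_2| = 1.1285.
Moduli of all roots: 1.4944, 1.1285.
All moduli strictly greater than 1? Yes.
Verdict: Stationary.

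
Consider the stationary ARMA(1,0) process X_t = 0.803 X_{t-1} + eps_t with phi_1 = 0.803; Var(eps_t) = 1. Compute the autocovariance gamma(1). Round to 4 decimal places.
\gamma(1) = 2.2608

Multiply the model equation by X_{t-k} and take expectations. With theta_0 = psi_0 = 1 and psi_j the MA(infinity) weights, this gives
  gamma(k) - sum_i phi_i gamma(k-i) = c_k,
  c_k = sigma^2 * sum_{j=k..q} theta_j psi_{j-k}   (c_k = 0 for k > q),
using gamma(-m) = gamma(m).
Pure AR (q = 0): c_0 = sigma^2 = 1, c_k = 0 for k >= 1.
Equations for k = 0 and k = 1 (AR order 1):
  gamma(0) = phi_1 gamma(1) + c_0
  gamma(1) = phi_1 gamma(0) + c_1
Substituting the second into the first: gamma(0) (1 - phi_1^2) = c_0 + phi_1 c_1, so
  gamma(0) = c_0 / (1 - phi_1^2) = 1 / (1 - (0.803)^2) = 1 / 0.355191 = 2.815387.
  gamma(1) = phi_1 gamma(0) = (0.803)(2.815387) = 2.260755.
Therefore gamma(1) = 2.2608 (to 4 decimal places).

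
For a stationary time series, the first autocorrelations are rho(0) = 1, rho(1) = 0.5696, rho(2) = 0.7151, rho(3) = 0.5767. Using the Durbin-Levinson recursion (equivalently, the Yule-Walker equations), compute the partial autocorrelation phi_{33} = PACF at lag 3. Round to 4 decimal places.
\phi_{33} = 0.1680

The PACF at lag k is phi_{kk}, the last component of the solution
to the Yule-Walker system G_k phi = r_k where
  (G_k)_{ij} = rho(|i - j|), (r_k)_i = rho(i), i,j = 1..k.
Equivalently, Durbin-Levinson gives phi_{kk} iteratively:
  phi_{11} = rho(1)
  phi_{kk} = [rho(k) - sum_{j=1..k-1} phi_{k-1,j} rho(k-j)]
            / [1 - sum_{j=1..k-1} phi_{k-1,j} rho(j)],
  phi_{k,j} = phi_{k-1,j} - phi_{kk} phi_{k-1,k-j},  j = 1..k-1.
Step k = 1:
  phi_11 = rho(1) = 0.5696.
Step k = 2:
  phi_22 = [rho(2) - phi_11 rho(1)] / [1 - phi_11 rho(1)] = [0.7151 - (0.5696)(0.5696)] / [1 - (0.5696)(0.5696)]
         = 0.39065584 / 0.67555584 = 0.578273.
  Update: phi_21 = phi_11 - phi_22 phi_11 = 0.5696 - (0.578273)(0.5696) = 0.240216.
Step k = 3:
  phi_33 = [rho(3) - phi_21 rho(2) - phi_22 rho(1)] / [1 - phi_21 rho(1) - phi_22 rho(2)]
    numerator   = 0.5767 - (0.240216)(0.7151) - (0.578273)(0.5696) = 0.07553742
    denominator = 1 - (0.240216)(0.5696) - (0.578273)(0.7151) = 0.44965004
  phi_33 = 0.07553742 / 0.44965004 = 0.168.
Therefore phi_{33} = 0.1680.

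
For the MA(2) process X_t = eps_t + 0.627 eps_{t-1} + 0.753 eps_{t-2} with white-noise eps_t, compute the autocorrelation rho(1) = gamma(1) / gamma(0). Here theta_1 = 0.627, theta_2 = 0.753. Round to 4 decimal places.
\rho(1) = 0.5607

For an MA(q) process with theta_0 = 1, the autocovariance is
  gamma(k) = sigma^2 * sum_{i=0..q-k} theta_i * theta_{i+k},
and rho(k) = gamma(k) / gamma(0). Sigma^2 cancels.
  numerator   = (1)*(0.627) + (0.627)*(0.753) = 1.099131.
  denominator = (1)^2 + (0.627)^2 + (0.753)^2 = 1.960138.
  rho(1) = 1.099131 / 1.960138 = 0.5607.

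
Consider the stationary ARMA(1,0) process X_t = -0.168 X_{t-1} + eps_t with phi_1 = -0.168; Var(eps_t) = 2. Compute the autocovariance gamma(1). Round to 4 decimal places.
\gamma(1) = -0.3458

Multiply the model equation by X_{t-k} and take expectations. With theta_0 = psi_0 = 1 and psi_j the MA(infinity) weights, this gives
  gamma(k) - sum_i phi_i gamma(k-i) = c_k,
  c_k = sigma^2 * sum_{j=k..q} theta_j psi_{j-k}   (c_k = 0 for k > q),
using gamma(-m) = gamma(m).
Pure AR (q = 0): c_0 = sigma^2 = 2, c_k = 0 for k >= 1.
Equations for k = 0 and k = 1 (AR order 1):
  gamma(0) = phi_1 gamma(1) + c_0
  gamma(1) = phi_1 gamma(0) + c_1
Substituting the second into the first: gamma(0) (1 - phi_1^2) = c_0 + phi_1 c_1, so
  gamma(0) = c_0 / (1 - phi_1^2) = 2 / (1 - (-0.168)^2) = 2 / 0.971776 = 2.058087.
  gamma(1) = phi_1 gamma(0) = (-0.168)(2.058087) = -0.345759.
Therefore gamma(1) = -0.3458 (to 4 decimal places).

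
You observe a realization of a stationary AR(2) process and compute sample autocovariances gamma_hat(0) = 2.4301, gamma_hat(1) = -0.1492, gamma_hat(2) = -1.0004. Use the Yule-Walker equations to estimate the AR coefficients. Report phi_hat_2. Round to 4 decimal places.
\hat\phi_{2} = -0.4170

The Yule-Walker equations for an AR(p) process read, in matrix form,
  Gamma_p phi = r_p,   with   (Gamma_p)_{ij} = gamma(|i - j|),
                       (r_p)_i = gamma(i),   i,j = 1..p.
Substitute the sample gammas (Toeplitz matrix and right-hand side of size 2):
  Gamma_p = [[2.4301, -0.1492], [-0.1492, 2.4301]]
  r_p     = [-0.1492, -1.0004]
Written out:
  2.4301 phi_1 - 0.1492 phi_2 = -0.1492
  -0.1492 phi_1 + 2.4301 phi_2 = -1.0004
Solve by Cramer's rule:
  det = gamma(0)^2 - gamma(1)^2 = (2.4301)^2 - (-0.1492)^2 = 5.90538601 - 0.02226064 = 5.88312537
  phi_hat_1 = [gamma(1) gamma(0) - gamma(1) gamma(2)] / det = [(-0.1492)(2.4301) - (-0.1492)(-1.0004)] / 5.88312537 = -0.5118306 / 5.88312537 = -0.087
  phi_hat_2 = [gamma(0) gamma(2) - gamma(1)^2] / det = [(2.4301)(-1.0004) - (-0.1492)^2] / 5.88312537 = -2.45333268 / 5.88312537 = -0.417
So phi_hat = [-0.0870, -0.4170].
Therefore phi_hat_2 = -0.4170.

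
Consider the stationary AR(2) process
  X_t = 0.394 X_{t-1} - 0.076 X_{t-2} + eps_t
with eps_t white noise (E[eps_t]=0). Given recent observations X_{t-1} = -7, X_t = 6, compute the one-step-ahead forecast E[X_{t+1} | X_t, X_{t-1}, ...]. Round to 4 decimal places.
E[X_{t+1} \mid \mathcal F_t] = 2.8960

For an AR(p) model X_t = c + sum_i phi_i X_{t-i} + eps_t, the
one-step-ahead conditional mean is
  E[X_{t+1} | X_t, ...] = c + sum_i phi_i X_{t+1-i}.
Substitute known values:
  E[X_{t+1} | ...] = (0.394) * (6) + (-0.076) * (-7)
                   = 2.8960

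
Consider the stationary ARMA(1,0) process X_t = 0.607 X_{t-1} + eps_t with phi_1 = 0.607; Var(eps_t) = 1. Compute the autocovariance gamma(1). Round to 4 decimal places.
\gamma(1) = 0.9611

Multiply the model equation by X_{t-k} and take expectations. With theta_0 = psi_0 = 1 and psi_j the MA(infinity) weights, this gives
  gamma(k) - sum_i phi_i gamma(k-i) = c_k,
  c_k = sigma^2 * sum_{j=k..q} theta_j psi_{j-k}   (c_k = 0 for k > q),
using gamma(-m) = gamma(m).
Pure AR (q = 0): c_0 = sigma^2 = 1, c_k = 0 for k >= 1.
Equations for k = 0 and k = 1 (AR order 1):
  gamma(0) = phi_1 gamma(1) + c_0
  gamma(1) = phi_1 gamma(0) + c_1
Substituting the second into the first: gamma(0) (1 - phi_1^2) = c_0 + phi_1 c_1, so
  gamma(0) = c_0 / (1 - phi_1^2) = 1 / (1 - (0.607)^2) = 1 / 0.631551 = 1.583403.
  gamma(1) = phi_1 gamma(0) = (0.607)(1.583403) = 0.961126.
Therefore gamma(1) = 0.9611 (to 4 decimal places).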